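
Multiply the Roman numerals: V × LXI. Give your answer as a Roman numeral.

V = 5
LXI = 61
5 × 61 = 305

CCCV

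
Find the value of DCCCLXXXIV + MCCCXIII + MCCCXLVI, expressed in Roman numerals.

DCCCLXXXIV = 884, MCCCXIII = 1313, MCCCXLVI = 1346
884 + 1313 = 2197
2197 + 1346 = 3543

MMMDXLIII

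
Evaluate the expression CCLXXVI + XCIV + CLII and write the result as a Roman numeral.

CCLXXVI = 276, XCIV = 94, CLII = 152
276 + 94 = 370
370 + 152 = 522

DXXII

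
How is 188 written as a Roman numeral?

Convert 188 to Roman numerals:
  188 contains 1×100 (C)
  88 contains 1×50 (L)
  38 contains 3×10 (XXX)
  8 contains 1×5 (V)
  3 contains 3×1 (III)

CLXXXVIII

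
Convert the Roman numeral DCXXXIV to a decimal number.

DCXXXIV: D=500, C=100, X=10, X=10, X=10, IV=4
500 + 100 + 10 + 10 + 10 + 4 = 634

634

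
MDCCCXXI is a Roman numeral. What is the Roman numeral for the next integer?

MDCCCXXI = 1821; next is 1822

MDCCCXXII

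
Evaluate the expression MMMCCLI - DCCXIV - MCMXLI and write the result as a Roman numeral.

MMMCCLI = 3251, DCCXIV = 714, MCMXLI = 1941
3251 - 714 = 2537
2537 - 1941 = 596

DXCVI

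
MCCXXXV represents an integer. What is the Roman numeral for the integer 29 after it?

MCCXXXV = 1235
1235 + 29 = 1264

MCCLXIV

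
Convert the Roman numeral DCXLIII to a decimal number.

DCXLIII: D=500, C=100, XL=40, I=1, I=1, I=1
500 + 100 + 40 + 1 + 1 + 1 = 643

643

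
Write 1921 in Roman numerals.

Convert 1921 to Roman numerals:
  1921 contains 1×1000 (M)
  921 contains 1×900 (CM)
  21 contains 2×10 (XX)
  1 contains 1×1 (I)

MCMXXI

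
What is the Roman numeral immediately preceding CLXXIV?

CLXXIV = 174, so the previous integer is 174 - 1 = 173

CLXXIII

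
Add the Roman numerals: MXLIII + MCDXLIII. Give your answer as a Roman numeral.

MXLIII = 1043
MCDXLIII = 1443
1043 + 1443 = 2486

MMCDLXXXVI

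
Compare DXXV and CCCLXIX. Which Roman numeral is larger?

DXXV = 525
CCCLXIX = 369
525 is larger

DXXV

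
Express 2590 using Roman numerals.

Convert 2590 to Roman numerals:
  2590 contains 2×1000 (MM)
  590 contains 1×500 (D)
  90 contains 1×90 (XC)

MMDXC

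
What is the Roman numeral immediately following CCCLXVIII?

CCCLXVIII = 368, so the next integer is 368 + 1 = 369

CCCLXIX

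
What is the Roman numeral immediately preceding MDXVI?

MDXVI = 1516, so the previous integer is 1516 - 1 = 1515

MDXV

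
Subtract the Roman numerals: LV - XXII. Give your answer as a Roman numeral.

LV = 55
XXII = 22
55 - 22 = 33

XXXIII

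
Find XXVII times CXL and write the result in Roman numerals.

XXVII = 27
CXL = 140
27 × 140 = 3780

MMMDCCLXXX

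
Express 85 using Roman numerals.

Convert 85 to Roman numerals:
  85 contains 1×50 (L)
  35 contains 3×10 (XXX)
  5 contains 1×5 (V)

LXXXV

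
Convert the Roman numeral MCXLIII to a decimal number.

MCXLIII: M=1000, C=100, XL=40, I=1, I=1, I=1
1000 + 100 + 40 + 1 + 1 + 1 = 1143

1143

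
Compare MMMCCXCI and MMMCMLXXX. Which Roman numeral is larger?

MMMCCXCI = 3291
MMMCMLXXX = 3980
3980 is larger

MMMCMLXXX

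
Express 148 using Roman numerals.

Convert 148 to Roman numerals:
  148 contains 1×100 (C)
  48 contains 1×40 (XL)
  8 contains 1×5 (V)
  3 contains 3×1 (III)

CXLVIII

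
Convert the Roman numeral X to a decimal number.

X: X=10

10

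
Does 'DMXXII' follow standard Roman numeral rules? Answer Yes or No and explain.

'DMXXII': Invalid subtractive combination: DM

No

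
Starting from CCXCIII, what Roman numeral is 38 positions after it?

CCXCIII = 293
293 + 38 = 331

CCCXXXI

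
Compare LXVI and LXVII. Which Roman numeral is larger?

LXVI = 66
LXVII = 67
67 is larger

LXVII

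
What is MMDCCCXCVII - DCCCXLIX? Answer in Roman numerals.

MMDCCCXCVII = 2897
DCCCXLIX = 849
2897 - 849 = 2048

MMXLVIII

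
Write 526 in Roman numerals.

Convert 526 to Roman numerals:
  526 contains 1×500 (D)
  26 contains 2×10 (XX)
  6 contains 1×5 (V)
  1 contains 1×1 (I)

DXXVI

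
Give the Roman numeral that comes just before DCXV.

DCXV = 615, so the previous integer is 615 - 1 = 614

DCXIV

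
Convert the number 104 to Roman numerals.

Convert 104 to Roman numerals:
  104 contains 1×100 (C)
  4 contains 1×4 (IV)

CIV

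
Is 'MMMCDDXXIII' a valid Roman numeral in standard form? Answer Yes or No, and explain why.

'MMMCDDXXIII': D should not appear more than once

No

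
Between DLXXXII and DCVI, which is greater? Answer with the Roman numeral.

DLXXXII = 582
DCVI = 606
606 is larger

DCVI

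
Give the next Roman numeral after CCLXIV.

CCLXIV = 264; next is 265

CCLXV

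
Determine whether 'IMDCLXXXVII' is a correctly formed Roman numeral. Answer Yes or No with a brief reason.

'IMDCLXXXVII': Invalid subtractive combination: IM

No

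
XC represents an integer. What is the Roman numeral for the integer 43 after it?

XC = 90
90 + 43 = 133

CXXXIII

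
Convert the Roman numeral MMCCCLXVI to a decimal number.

MMCCCLXVI: M=1000, M=1000, C=100, C=100, C=100, L=50, X=10, V=5, I=1
1000 + 1000 + 100 + 100 + 100 + 50 + 10 + 5 + 1 = 2366

2366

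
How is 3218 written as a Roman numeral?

Convert 3218 to Roman numerals:
  3218 contains 3×1000 (MMM)
  218 contains 2×100 (CC)
  18 contains 1×10 (X)
  8 contains 1×5 (V)
  3 contains 3×1 (III)

MMMCCXVIII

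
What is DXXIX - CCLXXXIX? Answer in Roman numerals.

DXXIX = 529
CCLXXXIX = 289
529 - 289 = 240

CCXL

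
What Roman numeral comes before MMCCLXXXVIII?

MMCCLXXXVIII = 2288, so the previous integer is 2288 - 1 = 2287

MMCCLXXXVII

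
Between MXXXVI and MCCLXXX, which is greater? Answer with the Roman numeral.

MXXXVI = 1036
MCCLXXX = 1280
1280 is larger

MCCLXXX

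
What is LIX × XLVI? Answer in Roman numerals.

LIX = 59
XLVI = 46
59 × 46 = 2714

MMDCCXIV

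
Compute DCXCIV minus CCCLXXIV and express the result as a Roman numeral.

DCXCIV = 694
CCCLXXIV = 374
694 - 374 = 320

CCCXX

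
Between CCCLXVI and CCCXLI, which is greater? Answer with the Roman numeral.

CCCLXVI = 366
CCCXLI = 341
366 is larger

CCCLXVI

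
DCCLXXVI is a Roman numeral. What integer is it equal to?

DCCLXXVI: D=500, C=100, C=100, L=50, X=10, X=10, V=5, I=1
500 + 100 + 100 + 50 + 10 + 10 + 5 + 1 = 776

776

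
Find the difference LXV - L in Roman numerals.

LXV = 65
L = 50
65 - 50 = 15

XV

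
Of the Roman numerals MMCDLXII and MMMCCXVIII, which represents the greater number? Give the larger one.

MMCDLXII = 2462
MMMCCXVIII = 3218
3218 is larger

MMMCCXVIII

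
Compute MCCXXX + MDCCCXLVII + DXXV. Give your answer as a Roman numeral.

MCCXXX = 1230, MDCCCXLVII = 1847, DXXV = 525
1230 + 1847 = 3077
3077 + 525 = 3602

MMMDCII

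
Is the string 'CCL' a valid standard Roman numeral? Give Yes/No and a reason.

'CCL': Check the rules: uses only the symbols I, V, X, L, C, D, M; no symbol is repeated more than three times in a row; V, L and D each appear at most once; no smaller symbol precedes a larger one (values never increase from left to right). Value: C (100) + C (100) + L (50) = 250. So it is a valid standard Roman numeral.

Yes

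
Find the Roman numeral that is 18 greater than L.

L = 50
50 + 18 = 68

LXVIII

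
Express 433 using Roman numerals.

Convert 433 to Roman numerals:
  433 contains 1×400 (CD)
  33 contains 3×10 (XXX)
  3 contains 3×1 (III)

CDXXXIII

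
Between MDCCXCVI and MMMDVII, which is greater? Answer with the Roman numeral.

MDCCXCVI = 1796
MMMDVII = 3507
3507 is larger

MMMDVII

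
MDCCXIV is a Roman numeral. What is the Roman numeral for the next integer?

MDCCXIV = 1714, so the next integer is 1714 + 1 = 1715

MDCCXV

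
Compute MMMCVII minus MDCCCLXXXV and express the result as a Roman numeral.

MMMCVII = 3107
MDCCCLXXXV = 1885
3107 - 1885 = 1222

MCCXXII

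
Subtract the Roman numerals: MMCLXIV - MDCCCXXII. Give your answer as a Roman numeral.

MMCLXIV = 2164
MDCCCXXII = 1822
2164 - 1822 = 342

CCCXLII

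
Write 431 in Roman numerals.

Convert 431 to Roman numerals:
  431 contains 1×400 (CD)
  31 contains 3×10 (XXX)
  1 contains 1×1 (I)

CDXXXI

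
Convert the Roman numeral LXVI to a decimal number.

LXVI: L=50, X=10, V=5, I=1
50 + 10 + 5 + 1 = 66

66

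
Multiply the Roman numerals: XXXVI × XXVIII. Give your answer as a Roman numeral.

XXXVI = 36
XXVIII = 28
36 × 28 = 1008

MVIII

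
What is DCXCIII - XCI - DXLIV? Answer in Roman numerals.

DCXCIII = 693, XCI = 91, DXLIV = 544
693 - 91 = 602
602 - 544 = 58

LVIII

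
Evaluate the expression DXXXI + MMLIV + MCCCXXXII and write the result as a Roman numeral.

DXXXI = 531, MMLIV = 2054, MCCCXXXII = 1332
531 + 2054 = 2585
2585 + 1332 = 3917

MMMCMXVII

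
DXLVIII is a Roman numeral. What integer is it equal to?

DXLVIII: D=500, XL=40, V=5, I=1, I=1, I=1
500 + 40 + 5 + 1 + 1 + 1 = 548

548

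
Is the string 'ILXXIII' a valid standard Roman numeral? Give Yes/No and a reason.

'ILXXIII': Invalid subtractive combination: IL

No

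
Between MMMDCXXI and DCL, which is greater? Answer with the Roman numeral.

MMMDCXXI = 3621
DCL = 650
3621 is larger

MMMDCXXI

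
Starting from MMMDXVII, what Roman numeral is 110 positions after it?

MMMDXVII = 3517
3517 + 110 = 3627

MMMDCXXVII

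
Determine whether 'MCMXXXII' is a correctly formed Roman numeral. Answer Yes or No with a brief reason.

'MCMXXXII': Check the rules: uses only the symbols I, V, X, L, C, D, M; no symbol is repeated more than three times in a row; V, L and D each appear at most once; the only place a smaller symbol precedes a larger one is the allowed subtractive pair CM, the symbol right after such a pair (if any) is smaller than the pair's first symbol, and otherwise the values never increase from left to right. Value: M (1000) + CM (900) + X (10) + X (10) + X (10) + I (1) + I (1) = 1932. So it is a valid standard Roman numeral.

Yes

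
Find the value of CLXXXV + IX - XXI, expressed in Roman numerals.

CLXXXV = 185, IX = 9, XXI = 21
185 + 9 = 194
194 - 21 = 173

CLXXIII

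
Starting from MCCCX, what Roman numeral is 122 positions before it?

MCCCX = 1310
1310 - 122 = 1188

MCLXXXVIII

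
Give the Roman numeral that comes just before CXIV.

CXIV = 114; previous is 113

CXIII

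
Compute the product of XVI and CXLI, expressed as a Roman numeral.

XVI = 16
CXLI = 141
16 × 141 = 2256

MMCCLVI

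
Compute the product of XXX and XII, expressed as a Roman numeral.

XXX = 30
XII = 12
30 × 12 = 360

CCCLX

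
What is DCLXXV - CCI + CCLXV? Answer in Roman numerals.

DCLXXV = 675, CCI = 201, CCLXV = 265
675 - 201 = 474
474 + 265 = 739

DCCXXXIX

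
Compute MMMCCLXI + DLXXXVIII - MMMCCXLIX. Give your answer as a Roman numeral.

MMMCCLXI = 3261, DLXXXVIII = 588, MMMCCXLIX = 3249
3261 + 588 = 3849
3849 - 3249 = 600

DC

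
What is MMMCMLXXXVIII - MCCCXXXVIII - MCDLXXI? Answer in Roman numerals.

MMMCMLXXXVIII = 3988, MCCCXXXVIII = 1338, MCDLXXI = 1471
3988 - 1338 = 2650
2650 - 1471 = 1179

MCLXXIX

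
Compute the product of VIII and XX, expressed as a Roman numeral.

VIII = 8
XX = 20
8 × 20 = 160

CLX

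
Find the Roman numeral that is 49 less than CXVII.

CXVII = 117
117 - 49 = 68

LXVIII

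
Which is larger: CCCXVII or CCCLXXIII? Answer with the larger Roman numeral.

CCCXVII = 317
CCCLXXIII = 373
373 is larger

CCCLXXIII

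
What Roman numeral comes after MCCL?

MCCL = 1250, so the next integer is 1250 + 1 = 1251

MCCLI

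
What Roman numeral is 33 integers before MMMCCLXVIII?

MMMCCLXVIII = 3268
3268 - 33 = 3235

MMMCCXXXV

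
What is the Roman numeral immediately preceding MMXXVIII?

MMXXVIII = 2028; previous is 2027

MMXXVII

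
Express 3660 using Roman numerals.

Convert 3660 to Roman numerals:
  3660 contains 3×1000 (MMM)
  660 contains 1×500 (D)
  160 contains 1×100 (C)
  60 contains 1×50 (L)
  10 contains 1×10 (X)

MMMDCLX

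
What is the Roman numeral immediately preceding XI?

XI = 11, so the previous integer is 11 - 1 = 10

X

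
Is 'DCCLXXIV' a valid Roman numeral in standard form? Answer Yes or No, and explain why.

'DCCLXXIV': Check the rules: uses only the symbols I, V, X, L, C, D, M; no symbol is repeated more than three times in a row; V, L and D each appear at most once; the only place a smaller symbol precedes a larger one is the allowed subtractive pair IV, the symbol right after such a pair (if any) is smaller than the pair's first symbol, and otherwise the values never increase from left to right. Value: D (500) + C (100) + C (100) + L (50) + X (10) + X (10) + IV (4) = 774. So it is a valid standard Roman numeral.

Yes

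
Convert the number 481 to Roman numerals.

Convert 481 to Roman numerals:
  481 contains 1×400 (CD)
  81 contains 1×50 (L)
  31 contains 3×10 (XXX)
  1 contains 1×1 (I)

CDLXXXI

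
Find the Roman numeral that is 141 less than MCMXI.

MCMXI = 1911
1911 - 141 = 1770

MDCCLXX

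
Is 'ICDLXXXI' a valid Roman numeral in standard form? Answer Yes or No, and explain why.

'ICDLXXXI': Invalid subtractive combination: IC

No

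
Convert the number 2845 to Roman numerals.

Convert 2845 to Roman numerals:
  2845 contains 2×1000 (MM)
  845 contains 1×500 (D)
  345 contains 3×100 (CCC)
  45 contains 1×40 (XL)
  5 contains 1×5 (V)

MMDCCCXLV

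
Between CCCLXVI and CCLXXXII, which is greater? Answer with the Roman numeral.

CCCLXVI = 366
CCLXXXII = 282
366 is larger

CCCLXVI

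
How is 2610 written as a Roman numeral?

Convert 2610 to Roman numerals:
  2610 contains 2×1000 (MM)
  610 contains 1×500 (D)
  110 contains 1×100 (C)
  10 contains 1×10 (X)

MMDCX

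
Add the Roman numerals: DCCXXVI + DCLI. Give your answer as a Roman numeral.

DCCXXVI = 726
DCLI = 651
726 + 651 = 1377

MCCCLXXVII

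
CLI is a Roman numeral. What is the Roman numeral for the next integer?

CLI = 151, so the next integer is 151 + 1 = 152

CLII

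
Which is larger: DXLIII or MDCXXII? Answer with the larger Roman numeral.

DXLIII = 543
MDCXXII = 1622
1622 is larger

MDCXXII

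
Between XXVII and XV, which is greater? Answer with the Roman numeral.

XXVII = 27
XV = 15
27 is larger

XXVII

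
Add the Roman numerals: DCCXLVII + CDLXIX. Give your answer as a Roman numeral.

DCCXLVII = 747
CDLXIX = 469
747 + 469 = 1216

MCCXVI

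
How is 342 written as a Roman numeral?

Convert 342 to Roman numerals:
  342 contains 3×100 (CCC)
  42 contains 1×40 (XL)
  2 contains 2×1 (II)

CCCXLII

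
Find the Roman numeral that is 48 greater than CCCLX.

CCCLX = 360
360 + 48 = 408

CDVIII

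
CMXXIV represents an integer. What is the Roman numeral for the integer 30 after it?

CMXXIV = 924
924 + 30 = 954

CMLIV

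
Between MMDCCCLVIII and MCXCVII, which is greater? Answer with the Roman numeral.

MMDCCCLVIII = 2858
MCXCVII = 1197
2858 is larger

MMDCCCLVIII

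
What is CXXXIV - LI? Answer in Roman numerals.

CXXXIV = 134
LI = 51
134 - 51 = 83

LXXXIII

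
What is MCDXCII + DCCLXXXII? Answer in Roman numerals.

MCDXCII = 1492
DCCLXXXII = 782
1492 + 782 = 2274

MMCCLXXIV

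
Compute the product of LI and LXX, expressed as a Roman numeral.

LI = 51
LXX = 70
51 × 70 = 3570

MMMDLXX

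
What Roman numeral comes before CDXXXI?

CDXXXI = 431, so the previous integer is 431 - 1 = 430

CDXXX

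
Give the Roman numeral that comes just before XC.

XC = 90, so the previous integer is 90 - 1 = 89

LXXXIX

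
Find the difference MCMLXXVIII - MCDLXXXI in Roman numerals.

MCMLXXVIII = 1978
MCDLXXXI = 1481
1978 - 1481 = 497

CDXCVII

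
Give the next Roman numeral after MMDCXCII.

MMDCXCII = 2692, so the next integer is 2692 + 1 = 2693

MMDCXCIII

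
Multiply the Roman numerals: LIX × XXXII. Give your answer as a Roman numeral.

LIX = 59
XXXII = 32
59 × 32 = 1888

MDCCCLXXXVIII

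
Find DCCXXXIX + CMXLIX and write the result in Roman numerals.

DCCXXXIX = 739
CMXLIX = 949
739 + 949 = 1688

MDCLXXXVIII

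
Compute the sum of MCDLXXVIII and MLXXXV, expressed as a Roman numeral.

MCDLXXVIII = 1478
MLXXXV = 1085
1478 + 1085 = 2563

MMDLXIII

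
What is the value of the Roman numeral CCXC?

CCXC: C=100, C=100, XC=90
100 + 100 + 90 = 290

290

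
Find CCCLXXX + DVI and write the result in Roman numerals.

CCCLXXX = 380
DVI = 506
380 + 506 = 886

DCCCLXXXVI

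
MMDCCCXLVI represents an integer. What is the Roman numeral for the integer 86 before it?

MMDCCCXLVI = 2846
2846 - 86 = 2760

MMDCCLX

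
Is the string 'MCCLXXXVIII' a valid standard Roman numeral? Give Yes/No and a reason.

'MCCLXXXVIII': Check the rules: uses only the symbols I, V, X, L, C, D, M; no symbol is repeated more than three times in a row; V, L and D each appear at most once; no smaller symbol precedes a larger one (values never increase from left to right). Value: M (1000) + C (100) + C (100) + L (50) + X (10) + X (10) + X (10) + V (5) + I (1) + I (1) + I (1) = 1288. So it is a valid standard Roman numeral.

Yes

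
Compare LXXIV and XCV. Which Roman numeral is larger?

LXXIV = 74
XCV = 95
95 is larger

XCV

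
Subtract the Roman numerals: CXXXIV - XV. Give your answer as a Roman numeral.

CXXXIV = 134
XV = 15
134 - 15 = 119

CXIX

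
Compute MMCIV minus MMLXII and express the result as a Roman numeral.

MMCIV = 2104
MMLXII = 2062
2104 - 2062 = 42

XLII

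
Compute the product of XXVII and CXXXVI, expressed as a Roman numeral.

XXVII = 27
CXXXVI = 136
27 × 136 = 3672

MMMDCLXXII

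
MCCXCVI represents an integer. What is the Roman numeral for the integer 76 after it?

MCCXCVI = 1296
1296 + 76 = 1372

MCCCLXXII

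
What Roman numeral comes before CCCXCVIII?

CCCXCVIII = 398; previous is 397

CCCXCVII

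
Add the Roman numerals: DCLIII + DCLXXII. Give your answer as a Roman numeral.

DCLIII = 653
DCLXXII = 672
653 + 672 = 1325

MCCCXXV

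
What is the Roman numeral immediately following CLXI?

CLXI = 161; next is 162

CLXII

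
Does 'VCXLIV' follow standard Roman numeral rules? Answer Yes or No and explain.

'VCXLIV': V should not appear more than once

No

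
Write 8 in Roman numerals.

Convert 8 to Roman numerals:
  8 contains 1×5 (V)
  3 contains 3×1 (III)

VIII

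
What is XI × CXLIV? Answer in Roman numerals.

XI = 11
CXLIV = 144
11 × 144 = 1584

MDLXXXIV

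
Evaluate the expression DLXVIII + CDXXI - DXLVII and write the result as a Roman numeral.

DLXVIII = 568, CDXXI = 421, DXLVII = 547
568 + 421 = 989
989 - 547 = 442

CDXLII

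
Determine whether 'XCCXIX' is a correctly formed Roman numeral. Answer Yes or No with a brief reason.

'XCCXIX': X (position 1) comes before the larger symbol C (position 3) without being directly in front of it as a subtractive pair; apart from IV, IX, XL, XC, CD and CM, symbols must go from largest to smallest

No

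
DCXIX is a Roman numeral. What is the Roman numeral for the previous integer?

DCXIX = 619, so the previous integer is 619 - 1 = 618

DCXVIII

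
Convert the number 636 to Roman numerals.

Convert 636 to Roman numerals:
  636 contains 1×500 (D)
  136 contains 1×100 (C)
  36 contains 3×10 (XXX)
  6 contains 1×5 (V)
  1 contains 1×1 (I)

DCXXXVI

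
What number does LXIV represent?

LXIV: L=50, X=10, IV=4
50 + 10 + 4 = 64

64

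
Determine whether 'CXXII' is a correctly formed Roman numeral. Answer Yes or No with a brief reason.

'CXXII': Check the rules: uses only the symbols I, V, X, L, C, D, M; no symbol is repeated more than three times in a row; V, L and D each appear at most once; no smaller symbol precedes a larger one (values never increase from left to right). Value: C (100) + X (10) + X (10) + I (1) + I (1) = 122. So it is a valid standard Roman numeral.

Yes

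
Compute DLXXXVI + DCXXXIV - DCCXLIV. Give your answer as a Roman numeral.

DLXXXVI = 586, DCXXXIV = 634, DCCXLIV = 744
586 + 634 = 1220
1220 - 744 = 476

CDLXXVI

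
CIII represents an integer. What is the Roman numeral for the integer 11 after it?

CIII = 103
103 + 11 = 114

CXIV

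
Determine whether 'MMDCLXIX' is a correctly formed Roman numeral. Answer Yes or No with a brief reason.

'MMDCLXIX': Check the rules: uses only the symbols I, V, X, L, C, D, M; no symbol is repeated more than three times in a row; V, L and D each appear at most once; the only place a smaller symbol precedes a larger one is the allowed subtractive pair IX, the symbol right after such a pair (if any) is smaller than the pair's first symbol, and otherwise the values never increase from left to right. Value: M (1000) + M (1000) + D (500) + C (100) + L (50) + X (10) + IX (9) = 2669. So it is a valid standard Roman numeral.

Yes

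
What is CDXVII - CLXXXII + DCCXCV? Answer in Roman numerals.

CDXVII = 417, CLXXXII = 182, DCCXCV = 795
417 - 182 = 235
235 + 795 = 1030

MXXX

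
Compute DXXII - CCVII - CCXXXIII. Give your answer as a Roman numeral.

DXXII = 522, CCVII = 207, CCXXXIII = 233
522 - 207 = 315
315 - 233 = 82

LXXXII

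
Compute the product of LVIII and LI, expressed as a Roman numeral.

LVIII = 58
LI = 51
58 × 51 = 2958

MMCMLVIII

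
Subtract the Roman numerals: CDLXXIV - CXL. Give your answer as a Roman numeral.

CDLXXIV = 474
CXL = 140
474 - 140 = 334

CCCXXXIV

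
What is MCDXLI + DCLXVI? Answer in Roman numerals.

MCDXLI = 1441
DCLXVI = 666
1441 + 666 = 2107

MMCVII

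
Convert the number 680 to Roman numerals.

Convert 680 to Roman numerals:
  680 contains 1×500 (D)
  180 contains 1×100 (C)
  80 contains 1×50 (L)
  30 contains 3×10 (XXX)

DCLXXX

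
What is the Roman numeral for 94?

Convert 94 to Roman numerals:
  94 contains 1×90 (XC)
  4 contains 1×4 (IV)

XCIV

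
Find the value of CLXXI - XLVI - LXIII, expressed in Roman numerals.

CLXXI = 171, XLVI = 46, LXIII = 63
171 - 46 = 125
125 - 63 = 62

LXII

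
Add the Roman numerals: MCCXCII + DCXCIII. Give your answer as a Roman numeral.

MCCXCII = 1292
DCXCIII = 693
1292 + 693 = 1985

MCMLXXXV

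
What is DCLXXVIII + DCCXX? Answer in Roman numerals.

DCLXXVIII = 678
DCCXX = 720
678 + 720 = 1398

MCCCXCVIII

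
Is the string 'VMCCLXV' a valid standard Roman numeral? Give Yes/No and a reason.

'VMCCLXV': V should not appear more than once

No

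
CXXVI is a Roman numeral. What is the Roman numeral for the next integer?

CXXVI = 126; next is 127

CXXVII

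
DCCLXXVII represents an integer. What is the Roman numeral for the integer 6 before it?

DCCLXXVII = 777
777 - 6 = 771

DCCLXXI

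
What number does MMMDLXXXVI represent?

MMMDLXXXVI: M=1000, M=1000, M=1000, D=500, L=50, X=10, X=10, X=10, V=5, I=1
1000 + 1000 + 1000 + 500 + 50 + 10 + 10 + 10 + 5 + 1 = 3586

3586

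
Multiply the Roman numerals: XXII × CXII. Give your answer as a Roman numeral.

XXII = 22
CXII = 112
22 × 112 = 2464

MMCDLXIV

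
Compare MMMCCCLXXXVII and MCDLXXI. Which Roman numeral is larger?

MMMCCCLXXXVII = 3387
MCDLXXI = 1471
3387 is larger

MMMCCCLXXXVII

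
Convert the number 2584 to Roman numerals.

Convert 2584 to Roman numerals:
  2584 contains 2×1000 (MM)
  584 contains 1×500 (D)
  84 contains 1×50 (L)
  34 contains 3×10 (XXX)
  4 contains 1×4 (IV)

MMDLXXXIV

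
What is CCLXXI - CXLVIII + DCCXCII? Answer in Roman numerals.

CCLXXI = 271, CXLVIII = 148, DCCXCII = 792
271 - 148 = 123
123 + 792 = 915

CMXV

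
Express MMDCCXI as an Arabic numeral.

MMDCCXI: M=1000, M=1000, D=500, C=100, C=100, X=10, I=1
1000 + 1000 + 500 + 100 + 100 + 10 + 1 = 2711

2711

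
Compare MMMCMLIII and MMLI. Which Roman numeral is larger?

MMMCMLIII = 3953
MMLI = 2051
3953 is larger

MMMCMLIII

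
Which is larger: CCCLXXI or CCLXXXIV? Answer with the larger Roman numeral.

CCCLXXI = 371
CCLXXXIV = 284
371 is larger

CCCLXXI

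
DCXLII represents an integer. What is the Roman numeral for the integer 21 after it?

DCXLII = 642
642 + 21 = 663

DCLXIII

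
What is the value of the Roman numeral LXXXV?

LXXXV: L=50, X=10, X=10, X=10, V=5
50 + 10 + 10 + 10 + 5 = 85

85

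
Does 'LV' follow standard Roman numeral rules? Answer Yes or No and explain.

'LV': Check the rules: uses only the symbols I, V, X, L, C, D, M; no symbol is repeated more than three times in a row; V, L and D each appear at most once; no smaller symbol precedes a larger one (values never increase from left to right). Value: L (50) + V (5) = 55. So it is a valid standard Roman numeral.

Yes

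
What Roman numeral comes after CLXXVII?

CLXXVII = 177; next is 178

CLXXVIII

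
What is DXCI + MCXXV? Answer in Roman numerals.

DXCI = 591
MCXXV = 1125
591 + 1125 = 1716

MDCCXVI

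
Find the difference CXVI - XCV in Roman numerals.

CXVI = 116
XCV = 95
116 - 95 = 21

XXI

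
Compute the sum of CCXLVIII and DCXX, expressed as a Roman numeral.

CCXLVIII = 248
DCXX = 620
248 + 620 = 868

DCCCLXVIII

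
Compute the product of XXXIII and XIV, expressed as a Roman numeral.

XXXIII = 33
XIV = 14
33 × 14 = 462

CDLXII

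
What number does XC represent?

XC: XC=90

90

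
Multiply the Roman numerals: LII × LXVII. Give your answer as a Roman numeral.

LII = 52
LXVII = 67
52 × 67 = 3484

MMMCDLXXXIV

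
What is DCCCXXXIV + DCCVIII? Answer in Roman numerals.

DCCCXXXIV = 834
DCCVIII = 708
834 + 708 = 1542

MDXLII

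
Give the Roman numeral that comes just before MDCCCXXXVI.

MDCCCXXXVI = 1836, so the previous integer is 1836 - 1 = 1835

MDCCCXXXV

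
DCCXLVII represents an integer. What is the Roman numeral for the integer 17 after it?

DCCXLVII = 747
747 + 17 = 764

DCCLXIV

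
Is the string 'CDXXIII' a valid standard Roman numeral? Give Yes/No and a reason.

'CDXXIII': Check the rules: uses only the symbols I, V, X, L, C, D, M; no symbol is repeated more than three times in a row; V, L and D each appear at most once; the only place a smaller symbol precedes a larger one is the allowed subtractive pair CD, the symbol right after such a pair (if any) is smaller than the pair's first symbol, and otherwise the values never increase from left to right. Value: CD (400) + X (10) + X (10) + I (1) + I (1) + I (1) = 423. So it is a valid standard Roman numeral.

Yes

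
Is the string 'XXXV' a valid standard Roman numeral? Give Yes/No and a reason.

'XXXV': Check the rules: uses only the symbols I, V, X, L, C, D, M; no symbol is repeated more than three times in a row; V, L and D each appear at most once; no smaller symbol precedes a larger one (values never increase from left to right). Value: X (10) + X (10) + X (10) + V (5) = 35. So it is a valid standard Roman numeral.

Yes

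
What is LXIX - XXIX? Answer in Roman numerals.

LXIX = 69
XXIX = 29
69 - 29 = 40

XL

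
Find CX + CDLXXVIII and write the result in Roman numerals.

CX = 110
CDLXXVIII = 478
110 + 478 = 588

DLXXXVIII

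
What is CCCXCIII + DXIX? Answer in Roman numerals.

CCCXCIII = 393
DXIX = 519
393 + 519 = 912

CMXII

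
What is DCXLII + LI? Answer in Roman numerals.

DCXLII = 642
LI = 51
642 + 51 = 693

DCXCIII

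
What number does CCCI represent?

CCCI: C=100, C=100, C=100, I=1
100 + 100 + 100 + 1 = 301

301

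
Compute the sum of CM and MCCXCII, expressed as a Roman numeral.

CM = 900
MCCXCII = 1292
900 + 1292 = 2192

MMCXCII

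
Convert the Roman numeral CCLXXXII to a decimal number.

CCLXXXII: C=100, C=100, L=50, X=10, X=10, X=10, I=1, I=1
100 + 100 + 50 + 10 + 10 + 10 + 1 + 1 = 282

282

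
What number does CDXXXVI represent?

CDXXXVI: CD=400, X=10, X=10, X=10, V=5, I=1
400 + 10 + 10 + 10 + 5 + 1 = 436

436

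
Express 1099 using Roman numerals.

Convert 1099 to Roman numerals:
  1099 contains 1×1000 (M)
  99 contains 1×90 (XC)
  9 contains 1×9 (IX)

MXCIX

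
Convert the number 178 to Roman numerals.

Convert 178 to Roman numerals:
  178 contains 1×100 (C)
  78 contains 1×50 (L)
  28 contains 2×10 (XX)
  8 contains 1×5 (V)
  3 contains 3×1 (III)

CLXXVIII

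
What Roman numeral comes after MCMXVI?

MCMXVI = 1916, so the next integer is 1916 + 1 = 1917

MCMXVII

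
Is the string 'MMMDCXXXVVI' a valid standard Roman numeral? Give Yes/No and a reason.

'MMMDCXXXVVI': V should not appear more than once

No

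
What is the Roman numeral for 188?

Convert 188 to Roman numerals:
  188 contains 1×100 (C)
  88 contains 1×50 (L)
  38 contains 3×10 (XXX)
  8 contains 1×5 (V)
  3 contains 3×1 (III)

CLXXXVIII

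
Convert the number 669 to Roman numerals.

Convert 669 to Roman numerals:
  669 contains 1×500 (D)
  169 contains 1×100 (C)
  69 contains 1×50 (L)
  19 contains 1×10 (X)
  9 contains 1×9 (IX)

DCLXIX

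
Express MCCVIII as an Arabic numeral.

MCCVIII: M=1000, C=100, C=100, V=5, I=1, I=1, I=1
1000 + 100 + 100 + 5 + 1 + 1 + 1 = 1208

1208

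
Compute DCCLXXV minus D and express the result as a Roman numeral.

DCCLXXV = 775
D = 500
775 - 500 = 275

CCLXXV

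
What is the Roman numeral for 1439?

Convert 1439 to Roman numerals:
  1439 contains 1×1000 (M)
  439 contains 1×400 (CD)
  39 contains 3×10 (XXX)
  9 contains 1×9 (IX)

MCDXXXIX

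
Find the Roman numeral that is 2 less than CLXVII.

CLXVII = 167
167 - 2 = 165

CLXV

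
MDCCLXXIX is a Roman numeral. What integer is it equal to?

MDCCLXXIX: M=1000, D=500, C=100, C=100, L=50, X=10, X=10, IX=9
1000 + 500 + 100 + 100 + 50 + 10 + 10 + 9 = 1779

1779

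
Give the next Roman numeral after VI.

VI = 6, so the next integer is 6 + 1 = 7

VII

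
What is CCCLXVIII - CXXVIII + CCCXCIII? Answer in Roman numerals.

CCCLXVIII = 368, CXXVIII = 128, CCCXCIII = 393
368 - 128 = 240
240 + 393 = 633

DCXXXIII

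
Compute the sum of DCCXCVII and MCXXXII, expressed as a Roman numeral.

DCCXCVII = 797
MCXXXII = 1132
797 + 1132 = 1929

MCMXXIX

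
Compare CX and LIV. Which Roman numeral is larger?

CX = 110
LIV = 54
110 is larger

CX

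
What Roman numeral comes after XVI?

XVI = 16; next is 17

XVII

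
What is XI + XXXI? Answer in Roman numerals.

XI = 11
XXXI = 31
11 + 31 = 42

XLII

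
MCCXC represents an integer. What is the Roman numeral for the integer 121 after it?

MCCXC = 1290
1290 + 121 = 1411

MCDXI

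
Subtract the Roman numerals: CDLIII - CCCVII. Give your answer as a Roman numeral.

CDLIII = 453
CCCVII = 307
453 - 307 = 146

CXLVI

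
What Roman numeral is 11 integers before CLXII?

CLXII = 162
162 - 11 = 151

CLI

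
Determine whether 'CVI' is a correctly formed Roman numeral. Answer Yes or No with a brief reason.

'CVI': Check the rules: uses only the symbols I, V, X, L, C, D, M; no symbol is repeated more than three times in a row; V, L and D each appear at most once; no smaller symbol precedes a larger one (values never increase from left to right). Value: C (100) + V (5) + I (1) = 106. So it is a valid standard Roman numeral.

Yes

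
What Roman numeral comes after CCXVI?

CCXVI = 216, so the next integer is 216 + 1 = 217

CCXVII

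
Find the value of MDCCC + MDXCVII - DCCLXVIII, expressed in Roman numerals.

MDCCC = 1800, MDXCVII = 1597, DCCLXVIII = 768
1800 + 1597 = 3397
3397 - 768 = 2629

MMDCXXIX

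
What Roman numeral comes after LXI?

LXI = 61, so the next integer is 61 + 1 = 62

LXII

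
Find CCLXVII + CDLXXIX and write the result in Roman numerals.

CCLXVII = 267
CDLXXIX = 479
267 + 479 = 746

DCCXLVI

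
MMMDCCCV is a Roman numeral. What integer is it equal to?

MMMDCCCV: M=1000, M=1000, M=1000, D=500, C=100, C=100, C=100, V=5
1000 + 1000 + 1000 + 500 + 100 + 100 + 100 + 5 = 3805

3805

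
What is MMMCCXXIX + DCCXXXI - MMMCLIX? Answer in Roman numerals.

MMMCCXXIX = 3229, DCCXXXI = 731, MMMCLIX = 3159
3229 + 731 = 3960
3960 - 3159 = 801

DCCCI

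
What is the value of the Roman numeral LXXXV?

LXXXV: L=50, X=10, X=10, X=10, V=5
50 + 10 + 10 + 10 + 5 = 85

85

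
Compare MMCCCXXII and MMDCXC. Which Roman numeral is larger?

MMCCCXXII = 2322
MMDCXC = 2690
2690 is larger

MMDCXC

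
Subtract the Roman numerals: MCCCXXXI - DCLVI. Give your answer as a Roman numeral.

MCCCXXXI = 1331
DCLVI = 656
1331 - 656 = 675

DCLXXV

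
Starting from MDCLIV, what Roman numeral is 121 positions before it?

MDCLIV = 1654
1654 - 121 = 1533

MDXXXIII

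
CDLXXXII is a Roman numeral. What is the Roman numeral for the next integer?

CDLXXXII = 482; next is 483

CDLXXXIII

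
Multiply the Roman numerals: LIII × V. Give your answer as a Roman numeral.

LIII = 53
V = 5
53 × 5 = 265

CCLXV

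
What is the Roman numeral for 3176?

Convert 3176 to Roman numerals:
  3176 contains 3×1000 (MMM)
  176 contains 1×100 (C)
  76 contains 1×50 (L)
  26 contains 2×10 (XX)
  6 contains 1×5 (V)
  1 contains 1×1 (I)

MMMCLXXVI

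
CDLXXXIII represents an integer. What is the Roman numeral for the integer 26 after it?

CDLXXXIII = 483
483 + 26 = 509

DIX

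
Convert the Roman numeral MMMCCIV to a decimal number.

MMMCCIV: M=1000, M=1000, M=1000, C=100, C=100, IV=4
1000 + 1000 + 1000 + 100 + 100 + 4 = 3204

3204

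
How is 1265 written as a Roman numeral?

Convert 1265 to Roman numerals:
  1265 contains 1×1000 (M)
  265 contains 2×100 (CC)
  65 contains 1×50 (L)
  15 contains 1×10 (X)
  5 contains 1×5 (V)

MCCLXV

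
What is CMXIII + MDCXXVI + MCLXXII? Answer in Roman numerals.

CMXIII = 913, MDCXXVI = 1626, MCLXXII = 1172
913 + 1626 = 2539
2539 + 1172 = 3711

MMMDCCXI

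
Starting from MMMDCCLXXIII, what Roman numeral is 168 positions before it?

MMMDCCLXXIII = 3773
3773 - 168 = 3605

MMMDCV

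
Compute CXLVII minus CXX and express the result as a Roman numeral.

CXLVII = 147
CXX = 120
147 - 120 = 27

XXVII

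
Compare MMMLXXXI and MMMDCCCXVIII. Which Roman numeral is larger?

MMMLXXXI = 3081
MMMDCCCXVIII = 3818
3818 is larger

MMMDCCCXVIII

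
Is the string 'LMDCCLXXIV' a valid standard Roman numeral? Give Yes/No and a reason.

'LMDCCLXXIV': L should not appear more than once

No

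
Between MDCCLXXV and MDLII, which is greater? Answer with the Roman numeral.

MDCCLXXV = 1775
MDLII = 1552
1775 is larger

MDCCLXXV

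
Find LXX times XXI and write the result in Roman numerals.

LXX = 70
XXI = 21
70 × 21 = 1470

MCDLXX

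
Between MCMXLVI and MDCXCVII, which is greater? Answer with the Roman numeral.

MCMXLVI = 1946
MDCXCVII = 1697
1946 is larger

MCMXLVI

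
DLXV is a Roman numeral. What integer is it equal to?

DLXV: D=500, L=50, X=10, V=5
500 + 50 + 10 + 5 = 565

565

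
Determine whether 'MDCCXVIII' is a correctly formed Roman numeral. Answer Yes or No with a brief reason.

'MDCCXVIII': Check the rules: uses only the symbols I, V, X, L, C, D, M; no symbol is repeated more than three times in a row; V, L and D each appear at most once; no smaller symbol precedes a larger one (values never increase from left to right). Value: M (1000) + D (500) + C (100) + C (100) + X (10) + V (5) + I (1) + I (1) + I (1) = 1718. So it is a valid standard Roman numeral.

Yes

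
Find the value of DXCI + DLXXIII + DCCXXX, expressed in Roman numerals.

DXCI = 591, DLXXIII = 573, DCCXXX = 730
591 + 573 = 1164
1164 + 730 = 1894

MDCCCXCIV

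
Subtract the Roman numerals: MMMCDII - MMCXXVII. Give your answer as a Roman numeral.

MMMCDII = 3402
MMCXXVII = 2127
3402 - 2127 = 1275

MCCLXXV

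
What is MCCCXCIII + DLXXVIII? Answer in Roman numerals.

MCCCXCIII = 1393
DLXXVIII = 578
1393 + 578 = 1971

MCMLXXI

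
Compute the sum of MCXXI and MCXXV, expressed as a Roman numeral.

MCXXI = 1121
MCXXV = 1125
1121 + 1125 = 2246

MMCCXLVI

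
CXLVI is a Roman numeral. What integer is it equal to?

CXLVI: C=100, XL=40, V=5, I=1
100 + 40 + 5 + 1 = 146

146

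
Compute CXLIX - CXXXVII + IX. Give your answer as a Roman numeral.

CXLIX = 149, CXXXVII = 137, IX = 9
149 - 137 = 12
12 + 9 = 21

XXI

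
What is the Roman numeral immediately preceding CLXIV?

CLXIV = 164, so the previous integer is 164 - 1 = 163

CLXIII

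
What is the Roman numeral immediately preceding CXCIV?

CXCIV = 194, so the previous integer is 194 - 1 = 193

CXCIII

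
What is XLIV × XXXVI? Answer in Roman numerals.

XLIV = 44
XXXVI = 36
44 × 36 = 1584

MDLXXXIV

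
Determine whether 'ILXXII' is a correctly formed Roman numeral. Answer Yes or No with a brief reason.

'ILXXII': Invalid subtractive combination: IL

No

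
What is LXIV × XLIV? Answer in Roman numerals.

LXIV = 64
XLIV = 44
64 × 44 = 2816

MMDCCCXVI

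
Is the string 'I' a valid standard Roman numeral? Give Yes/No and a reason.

'I': Check the rules: uses only the symbols I, V, X, L, C, D, M; no symbol is repeated more than three times in a row; V, L and D each appear at most once; no smaller symbol precedes a larger one (values never increase from left to right). Value: I = 1. So it is a valid standard Roman numeral.

Yes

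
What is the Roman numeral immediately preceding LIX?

LIX = 59; previous is 58

LVIII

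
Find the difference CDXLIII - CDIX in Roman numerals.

CDXLIII = 443
CDIX = 409
443 - 409 = 34

XXXIV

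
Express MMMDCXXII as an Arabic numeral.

MMMDCXXII: M=1000, M=1000, M=1000, D=500, C=100, X=10, X=10, I=1, I=1
1000 + 1000 + 1000 + 500 + 100 + 10 + 10 + 1 + 1 = 3622

3622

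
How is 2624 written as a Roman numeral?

Convert 2624 to Roman numerals:
  2624 contains 2×1000 (MM)
  624 contains 1×500 (D)
  124 contains 1×100 (C)
  24 contains 2×10 (XX)
  4 contains 1×4 (IV)

MMDCXXIV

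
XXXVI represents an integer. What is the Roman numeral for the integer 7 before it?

XXXVI = 36
36 - 7 = 29

XXIX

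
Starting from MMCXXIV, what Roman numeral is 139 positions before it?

MMCXXIV = 2124
2124 - 139 = 1985

MCMLXXXV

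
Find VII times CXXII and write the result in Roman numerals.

VII = 7
CXXII = 122
7 × 122 = 854

DCCCLIV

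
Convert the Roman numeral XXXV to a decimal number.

XXXV: X=10, X=10, X=10, V=5
10 + 10 + 10 + 5 = 35

35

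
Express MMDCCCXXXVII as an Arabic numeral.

MMDCCCXXXVII: M=1000, M=1000, D=500, C=100, C=100, C=100, X=10, X=10, X=10, V=5, I=1, I=1
1000 + 1000 + 500 + 100 + 100 + 100 + 10 + 10 + 10 + 5 + 1 + 1 = 2837

2837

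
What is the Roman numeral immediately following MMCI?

MMCI = 2101, so the next integer is 2101 + 1 = 2102

MMCII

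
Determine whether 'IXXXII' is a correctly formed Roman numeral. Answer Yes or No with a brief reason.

'IXXXII': I (position 1) comes before the larger symbol X (position 3) without being directly in front of it as a subtractive pair; apart from IV, IX, XL, XC, CD and CM, symbols must go from largest to smallest

No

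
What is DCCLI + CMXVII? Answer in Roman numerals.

DCCLI = 751
CMXVII = 917
751 + 917 = 1668

MDCLXVIII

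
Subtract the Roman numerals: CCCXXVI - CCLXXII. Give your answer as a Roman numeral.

CCCXXVI = 326
CCLXXII = 272
326 - 272 = 54

LIV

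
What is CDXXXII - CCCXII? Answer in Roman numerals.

CDXXXII = 432
CCCXII = 312
432 - 312 = 120

CXX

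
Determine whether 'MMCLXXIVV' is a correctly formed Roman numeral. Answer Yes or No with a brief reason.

'MMCLXXIVV': V should not appear more than once

No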